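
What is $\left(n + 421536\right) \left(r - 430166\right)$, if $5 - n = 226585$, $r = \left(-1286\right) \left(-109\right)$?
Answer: $-56535680352$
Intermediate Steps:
$r = 140174$
$n = -226580$ ($n = 5 - 226585 = -226580$)
$\left(n + 421536\right) \left(r - 430166\right) = \left(-226580 + 421536\right) \left(140174 - 430166\right) = 194956 \left(-289992\right) = -56535680352$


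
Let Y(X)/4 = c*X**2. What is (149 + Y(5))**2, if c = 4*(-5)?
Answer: 3426201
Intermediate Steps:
c = -20
Y(X) = -80*X**2 (Y(X) = 4*(-20*X**2) = -80*X**2)
(149 + Y(5))**2 = (149 - 80*5**2)**2 = (149 - 80*25)**2 = (149 - 2000)**2 = (-1851)**2 = 3426201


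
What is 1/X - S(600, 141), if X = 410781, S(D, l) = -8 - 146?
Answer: 63260275/410781 ≈ 154.00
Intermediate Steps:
S(D, l) = -154
1/X - S(600, 141) = 1/410781 - 1*(-154) = 1/410781 + 154 = 63260275/410781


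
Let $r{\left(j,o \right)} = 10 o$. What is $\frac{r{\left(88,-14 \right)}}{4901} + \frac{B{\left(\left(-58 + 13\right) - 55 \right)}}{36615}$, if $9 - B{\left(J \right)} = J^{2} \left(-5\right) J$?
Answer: $- \frac{24510081991}{179450115} \approx -136.58$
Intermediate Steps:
$B{\left(J \right)} = 9 + 5 J^{3}$ ($B{\left(J \right)} = 9 - J^{2} \left(-5\right) J = 9 - - 5 J^{2} J = 9 - - 5 J^{3} = 9 + 5 J^{3}$)
$\frac{r{\left(88,-14 \right)}}{4901} + \frac{B{\left(\left(-58 + 13\right) - 55 \right)}}{36615} = \frac{10 \left(-14\right)}{4901} + \frac{9 + 5 \left(\left(-58 + 13\right) - 55\right)^{3}}{36615} = \left(-140\right) \frac{1}{4901} + \left(9 + 5 \left(-45 - 55\right)^{3}\right) \frac{1}{36615} = - \frac{140}{4901} + \left(9 + 5 \left(-100\right)^{3}\right) \frac{1}{36615} = - \frac{140}{4901} + \left(9 + 5 \left(-1000000\right)\right) \frac{1}{36615} = - \frac{140}{4901} + \left(9 - 5000000\right) \frac{1}{36615} = - \frac{140}{4901} - \frac{4999991}{36615} = - \frac{24510081991}{179450115}$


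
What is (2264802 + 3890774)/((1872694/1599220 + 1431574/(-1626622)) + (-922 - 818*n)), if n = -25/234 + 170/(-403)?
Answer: -1116883214290050081840/88771457859192617 ≈ -12582.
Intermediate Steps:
n = -295/558 (n = -25*1/234 + 170*(-1/403) = -25/234 - 170/403 = -295/558 ≈ -0.52867)
(2264802 + 3890774)/((1872694/1599220 + 1431574/(-1626622)) + (-922 - 818*n)) = (2264802 + 3890774)/((1872694/1599220 + 1431574/(-1626622)) + (-922 - 818*(-295/558))) = 6155576/((1872694*(1/1599220) + 1431574*(-1/1626622)) + (-922 + 120655/279)) = 6155576/((936347/799610 - 715787/813311) - 136583/279) = 6155576/(189190871847/650331608710 - 136583/279) = 6155576/(-88771457859192617/181442518830090) = 6155576*(-181442518830090/88771457859192617) = -1116883214290050081840/88771457859192617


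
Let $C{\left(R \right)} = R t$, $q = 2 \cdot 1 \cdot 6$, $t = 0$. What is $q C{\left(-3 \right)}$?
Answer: $0$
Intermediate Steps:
$q = 12$ ($q = 2 \cdot 6 = 12$)
$C{\left(R \right)} = 0$ ($C{\left(R \right)} = R 0 = 0$)
$q C{\left(-3 \right)} = 12 \cdot 0 = 0$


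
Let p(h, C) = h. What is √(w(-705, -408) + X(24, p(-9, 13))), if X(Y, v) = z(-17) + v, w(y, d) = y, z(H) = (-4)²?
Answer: I*√698 ≈ 26.42*I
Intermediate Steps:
z(H) = 16
X(Y, v) = 16 + v
√(w(-705, -408) + X(24, p(-9, 13))) = √(-705 + (16 - 9)) = √(-705 + 7) = √(-698) = I*√698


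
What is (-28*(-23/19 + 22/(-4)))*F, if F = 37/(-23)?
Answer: -132090/437 ≈ -302.27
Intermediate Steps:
F = -37/23 (F = 37*(-1/23) = -37/23 ≈ -1.6087)
(-28*(-23/19 + 22/(-4)))*F = -28*(-23/19 + 22/(-4))*(-37/23) = -28*(-23*1/19 + 22*(-¼))*(-37/23) = -28*(-23/19 - 11/2)*(-37/23) = -28*(-255/38)*(-37/23) = (3570/19)*(-37/23) = -132090/437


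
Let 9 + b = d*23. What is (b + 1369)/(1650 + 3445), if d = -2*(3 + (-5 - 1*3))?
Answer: 318/1019 ≈ 0.31207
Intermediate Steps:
d = 10 (d = -2*(3 + (-5 - 3)) = -2*(3 - 8) = -2*(-5) = 10)
b = 221 (b = -9 + 10*23 = -9 + 230 = 221)
(b + 1369)/(1650 + 3445) = (221 + 1369)/(1650 + 3445) = 1590/5095 = 1590*(1/5095) = 318/1019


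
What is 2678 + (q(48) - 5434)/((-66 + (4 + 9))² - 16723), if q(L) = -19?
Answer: 37267145/13914 ≈ 2678.4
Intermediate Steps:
2678 + (q(48) - 5434)/((-66 + (4 + 9))² - 16723) = 2678 + (-19 - 5434)/((-66 + (4 + 9))² - 16723) = 2678 - 5453/((-66 + 13)² - 16723) = 2678 - 5453/((-53)² - 16723) = 2678 - 5453/(2809 - 16723) = 2678 - 5453/(-13914) = 2678 - 5453*(-1/13914) = 2678 + 5453/13914 = 37267145/13914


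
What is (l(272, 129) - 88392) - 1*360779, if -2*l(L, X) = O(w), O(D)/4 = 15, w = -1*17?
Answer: -449201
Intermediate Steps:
w = -17
O(D) = 60 (O(D) = 4*15 = 60)
l(L, X) = -30 (l(L, X) = -½*60 = -30)
(l(272, 129) - 88392) - 1*360779 = (-30 - 88392) - 1*360779 = -88422 - 360779 = -449201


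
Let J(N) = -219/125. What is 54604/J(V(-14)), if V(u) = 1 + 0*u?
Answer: -93500/3 ≈ -31167.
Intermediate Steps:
V(u) = 1 (V(u) = 1 + 0 = 1)
J(N) = -219/125 (J(N) = -219*1/125 = -219/125)
54604/J(V(-14)) = 54604/(-219/125) = 54604*(-125/219) = -93500/3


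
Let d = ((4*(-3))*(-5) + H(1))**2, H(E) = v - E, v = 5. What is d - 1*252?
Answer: 3844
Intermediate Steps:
H(E) = 5 - E
d = 4096 (d = ((4*(-3))*(-5) + (5 - 1*1))**2 = (-12*(-5) + (5 - 1))**2 = (60 + 4)**2 = 64**2 = 4096)
d - 1*252 = 4096 - 1*252 = 4096 - 252 = 3844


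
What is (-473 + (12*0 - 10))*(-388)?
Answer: 187404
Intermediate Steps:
(-473 + (12*0 - 10))*(-388) = (-473 + (0 - 10))*(-388) = (-473 - 10)*(-388) = -483*(-388) = 187404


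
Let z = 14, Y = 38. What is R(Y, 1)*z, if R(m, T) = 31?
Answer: 434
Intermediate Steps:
R(Y, 1)*z = 31*14 = 434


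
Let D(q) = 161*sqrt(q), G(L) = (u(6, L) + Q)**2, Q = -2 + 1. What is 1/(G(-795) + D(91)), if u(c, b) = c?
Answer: -25/2358186 + 161*sqrt(91)/2358186 ≈ 0.00064068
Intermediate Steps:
Q = -1
G(L) = 25 (G(L) = (6 - 1)**2 = 5**2 = 25)
1/(G(-795) + D(91)) = 1/(25 + 161*sqrt(91))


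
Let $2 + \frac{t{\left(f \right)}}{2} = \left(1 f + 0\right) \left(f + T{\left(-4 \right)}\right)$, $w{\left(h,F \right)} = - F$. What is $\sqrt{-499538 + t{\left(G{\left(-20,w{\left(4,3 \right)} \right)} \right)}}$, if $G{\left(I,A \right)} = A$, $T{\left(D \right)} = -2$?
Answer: $2 i \sqrt{124878} \approx 706.76 i$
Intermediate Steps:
$t{\left(f \right)} = -4 + 2 f \left(-2 + f\right)$ ($t{\left(f \right)} = -4 + 2 \left(1 f + 0\right) \left(f - 2\right) = -4 + 2 \left(f + 0\right) \left(-2 + f\right) = -4 + 2 f \left(-2 + f\right)$)
$\sqrt{-499538 + t{\left(G{\left(-20,w{\left(4,3 \right)} \right)} \right)}} = \sqrt{-499538 - \left(4 - 18 + 4 \left(-1\right) 3\right)} = \sqrt{-499538 - \left(-8 - 18\right)} = \sqrt{-499538 + \left(-4 + 12 + 2 \cdot 9\right)} = \sqrt{-499538 + \left(-4 + 12 + 18\right)} = \sqrt{-499538 + 26} = \sqrt{-499512} = 2 i \sqrt{124878}$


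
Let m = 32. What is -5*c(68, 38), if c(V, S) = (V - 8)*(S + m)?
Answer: -21000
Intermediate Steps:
c(V, S) = (-8 + V)*(32 + S) (c(V, S) = (V - 8)*(S + 32) = (-8 + V)*(32 + S))
-5*c(68, 38) = -5*(-256 - 8*38 + 32*68 + 38*68) = -5*(-256 - 304 + 2176 + 2584) = -5*4200 = -21000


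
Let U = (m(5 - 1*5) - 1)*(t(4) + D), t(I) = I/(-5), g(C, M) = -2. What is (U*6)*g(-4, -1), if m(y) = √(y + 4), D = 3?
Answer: -132/5 ≈ -26.400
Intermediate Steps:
t(I) = -I/5 (t(I) = I*(-⅕) = -I/5)
m(y) = √(4 + y)
U = 11/5 (U = (√(4 + (5 - 1*5)) - 1)*(-⅕*4 + 3) = (√(4 + (5 - 5)) - 1)*(-⅘ + 3) = (√(4 + 0) - 1)*(11/5) = (√4 - 1)*(11/5) = (2 - 1)*(11/5) = 1*(11/5) = 11/5 ≈ 2.2000)
(U*6)*g(-4, -1) = ((11/5)*6)*(-2) = (66/5)*(-2) = -132/5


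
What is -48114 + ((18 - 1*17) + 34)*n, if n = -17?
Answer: -48709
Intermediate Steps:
-48114 + ((18 - 1*17) + 34)*n = -48114 + ((18 - 1*17) + 34)*(-17) = -48114 + ((18 - 17) + 34)*(-17) = -48114 + (1 + 34)*(-17) = -48114 + 35*(-17) = -48114 - 595 = -48709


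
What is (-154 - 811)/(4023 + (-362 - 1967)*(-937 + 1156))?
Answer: 965/506028 ≈ 0.0019070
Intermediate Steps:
(-154 - 811)/(4023 + (-362 - 1967)*(-937 + 1156)) = -965/(4023 - 2329*219) = -965/(4023 - 510051) = -965/(-506028) = -965*(-1/506028) = 965/506028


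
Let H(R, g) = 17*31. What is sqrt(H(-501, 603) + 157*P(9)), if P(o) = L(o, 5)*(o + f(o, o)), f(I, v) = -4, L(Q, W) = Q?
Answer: 2*sqrt(1898) ≈ 87.132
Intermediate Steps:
H(R, g) = 527
P(o) = o*(-4 + o) (P(o) = o*(o - 4) = o*(-4 + o))
sqrt(H(-501, 603) + 157*P(9)) = sqrt(527 + 157*(9*(-4 + 9))) = sqrt(527 + 157*(9*5)) = sqrt(527 + 157*45) = sqrt(527 + 7065) = sqrt(7592) = 2*sqrt(1898)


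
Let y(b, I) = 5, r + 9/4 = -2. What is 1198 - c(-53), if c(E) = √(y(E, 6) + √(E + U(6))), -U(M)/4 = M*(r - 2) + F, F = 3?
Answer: 1198 - √(5 + √85) ≈ 1194.2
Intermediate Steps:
r = -17/4 (r = -9/4 - 2 = -17/4 ≈ -4.2500)
U(M) = -12 + 25*M (U(M) = -4*(M*(-17/4 - 2) + 3) = -4*(M*(-25/4) + 3) = -4*(-25*M/4 + 3) = -4*(3 - 25*M/4) = -12 + 25*M)
c(E) = √(5 + √(138 + E)) (c(E) = √(5 + √(E + (-12 + 25*6))) = √(5 + √(E + (-12 + 150))) = √(5 + √(E + 138)) = √(5 + √(138 + E)))
1198 - c(-53) = 1198 - √(5 + √(138 - 53)) = 1198 - √(5 + √85)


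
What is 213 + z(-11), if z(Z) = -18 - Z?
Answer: 206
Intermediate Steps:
213 + z(-11) = 213 + (-18 - 1*(-11)) = 213 + (-18 + 11) = 213 - 7 = 206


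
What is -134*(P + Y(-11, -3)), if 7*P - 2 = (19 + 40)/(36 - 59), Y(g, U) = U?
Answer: 66464/161 ≈ 412.82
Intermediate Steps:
P = -13/161 (P = 2/7 + ((19 + 40)/(36 - 59))/7 = 2/7 + (59/(-23))/7 = 2/7 + (59*(-1/23))/7 = 2/7 + (⅐)*(-59/23) = 2/7 - 59/161 = -13/161 ≈ -0.080745)
-134*(P + Y(-11, -3)) = -134*(-13/161 - 3) = -134*(-496/161) = 66464/161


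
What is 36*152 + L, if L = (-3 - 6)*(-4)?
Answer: 5508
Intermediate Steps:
L = 36 (L = -9*(-4) = 36)
36*152 + L = 36*152 + 36 = 5472 + 36 = 5508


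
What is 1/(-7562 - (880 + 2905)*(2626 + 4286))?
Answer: -1/26169482 ≈ -3.8212e-8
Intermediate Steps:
1/(-7562 - (880 + 2905)*(2626 + 4286)) = 1/(-7562 - 3785*6912) = 1/(-7562 - 1*26161920) = 1/(-7562 - 26161920) = 1/(-26169482) = -1/26169482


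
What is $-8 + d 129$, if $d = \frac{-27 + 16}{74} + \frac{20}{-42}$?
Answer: $- \frac{45897}{518} \approx -88.604$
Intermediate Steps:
$d = - \frac{971}{1554}$ ($d = \left(-11\right) \frac{1}{74} + 20 \left(- \frac{1}{42}\right) = - \frac{11}{74} - \frac{10}{21} = - \frac{971}{1554} \approx -0.62484$)
$-8 + d 129 = -8 - \frac{41753}{518} = - \frac{45897}{518}$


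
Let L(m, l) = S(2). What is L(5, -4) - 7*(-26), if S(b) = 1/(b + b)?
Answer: 729/4 ≈ 182.25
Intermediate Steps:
S(b) = 1/(2*b)
L(m, l) = ¼ (L(m, l) = (½)/2 = (½)*(½) = ¼)
L(5, -4) - 7*(-26) = ¼ - 7*(-26) = ¼ + 182 = 729/4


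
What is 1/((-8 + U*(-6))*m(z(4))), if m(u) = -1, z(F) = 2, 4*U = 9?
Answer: 2/43 ≈ 0.046512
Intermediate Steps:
U = 9/4 (U = (¼)*9 = 9/4 ≈ 2.2500)
1/((-8 + U*(-6))*m(z(4))) = 1/((-8 + (9/4)*(-6))*(-1)) = 1/((-8 - 27/2)*(-1)) = 1/(-43/2*(-1)) = 1/(43/2) = 2/43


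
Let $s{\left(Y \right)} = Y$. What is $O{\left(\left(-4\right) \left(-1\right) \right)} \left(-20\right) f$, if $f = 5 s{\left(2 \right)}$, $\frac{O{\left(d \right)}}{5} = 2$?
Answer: $-2000$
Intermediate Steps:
$O{\left(d \right)} = 10$ ($O{\left(d \right)} = 5 \cdot 2 = 10$)
$f = 10$ ($f = 5 \cdot 2 = 10$)
$O{\left(\left(-4\right) \left(-1\right) \right)} \left(-20\right) f = 10 \left(-20\right) 10 = \left(-200\right) 10 = -2000$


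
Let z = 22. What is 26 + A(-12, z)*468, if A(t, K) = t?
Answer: -5590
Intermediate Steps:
26 + A(-12, z)*468 = 26 - 12*468 = 26 - 5616 = -5590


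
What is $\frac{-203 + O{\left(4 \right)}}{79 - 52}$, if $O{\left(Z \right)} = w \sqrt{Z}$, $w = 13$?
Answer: $- \frac{59}{9} \approx -6.5556$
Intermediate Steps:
$O{\left(Z \right)} = 13 \sqrt{Z}$
$\frac{-203 + O{\left(4 \right)}}{79 - 52} = \frac{-203 + 13 \sqrt{4}}{79 - 52} = \frac{-203 + 13 \cdot 2}{27} = \left(-203 + 26\right) \frac{1}{27} = \left(-177\right) \frac{1}{27} = - \frac{59}{9}$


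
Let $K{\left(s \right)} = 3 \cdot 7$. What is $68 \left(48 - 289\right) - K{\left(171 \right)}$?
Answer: $-16409$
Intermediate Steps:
$K{\left(s \right)} = 21$
$68 \left(48 - 289\right) - K{\left(171 \right)} = 68 \left(48 - 289\right) - 21 = 68 \left(-241\right) - 21 = -16388 - 21 = -16409$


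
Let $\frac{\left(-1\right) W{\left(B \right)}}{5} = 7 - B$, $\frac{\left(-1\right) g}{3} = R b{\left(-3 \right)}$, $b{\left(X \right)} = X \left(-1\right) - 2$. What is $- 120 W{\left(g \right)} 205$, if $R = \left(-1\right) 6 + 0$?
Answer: $-1353000$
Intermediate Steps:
$b{\left(X \right)} = -2 - X$ ($b{\left(X \right)} = - X - 2 = -2 - X$)
$R = -6$ ($R = -6 + 0 = -6$)
$g = 18$ ($g = - 3 \left(- 6 \left(-2 - -3\right)\right) = - 3 \left(- 6 \left(-2 + 3\right)\right) = - 3 \left(\left(-6\right) 1\right) = \left(-3\right) \left(-6\right) = 18$)
$W{\left(B \right)} = -35 + 5 B$ ($W{\left(B \right)} = - 5 \left(7 - B\right) = -35 + 5 B$)
$- 120 W{\left(g \right)} 205 = - 120 \left(-35 + 5 \cdot 18\right) 205 = - 120 \left(-35 + 90\right) 205 = \left(-120\right) 55 \cdot 205 = \left(-6600\right) 205 = -1353000$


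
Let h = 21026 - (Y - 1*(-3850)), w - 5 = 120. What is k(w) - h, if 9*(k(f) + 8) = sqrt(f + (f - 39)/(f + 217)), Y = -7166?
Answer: -24350 + sqrt(406942)/513 ≈ -24349.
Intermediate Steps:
w = 125 (w = 5 + 120 = 125)
k(f) = -8 + sqrt(f + (-39 + f)/(217 + f))/9 (k(f) = -8 + sqrt(f + (f - 39)/(f + 217))/9 = -8 + sqrt(f + (-39 + f)/(217 + f))/9)
h = 24342 (h = 21026 - (-7166 - 1*(-3850)) = 21026 - (-7166 + 3850) = 21026 - 1*(-3316) = 21026 + 3316 = 24342)
k(w) - h = (-8 + sqrt((-39 + 125 + 125*(217 + 125))/(217 + 125))/9) - 1*24342 = (-8 + sqrt((-39 + 125 + 125*342)/342)/9) - 24342 = (-8 + sqrt((-39 + 125 + 42750)/342)/9) - 24342 = (-8 + sqrt((1/342)*42836)/9) - 24342 = (-8 + sqrt(21418/171)/9) - 24342 = (-8 + (sqrt(406942)/57)/9) - 24342 = (-8 + sqrt(406942)/513) - 24342 = -24350 + sqrt(406942)/513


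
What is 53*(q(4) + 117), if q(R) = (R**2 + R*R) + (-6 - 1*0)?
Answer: 7579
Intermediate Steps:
q(R) = -6 + 2*R**2 (q(R) = (R**2 + R**2) + (-6 + 0) = 2*R**2 - 6 = -6 + 2*R**2)
53*(q(4) + 117) = 53*((-6 + 2*4**2) + 117) = 53*((-6 + 2*16) + 117) = 53*((-6 + 32) + 117) = 53*(26 + 117) = 53*143 = 7579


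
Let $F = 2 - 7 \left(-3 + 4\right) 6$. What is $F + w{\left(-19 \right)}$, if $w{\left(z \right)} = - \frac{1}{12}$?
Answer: $- \frac{481}{12} \approx -40.083$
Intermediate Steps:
$F = -40$ ($F = 2 - 7 \cdot 1 \cdot 6 = 2 - 42 = -40$)
$w{\left(z \right)} = - \frac{1}{12}$ ($w{\left(z \right)} = \left(-1\right) \frac{1}{12} = - \frac{1}{12}$)
$F + w{\left(-19 \right)} = -40 - \frac{1}{12} = - \frac{481}{12}$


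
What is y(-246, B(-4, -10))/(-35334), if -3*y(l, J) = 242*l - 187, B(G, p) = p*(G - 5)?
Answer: -59719/106002 ≈ -0.56338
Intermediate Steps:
B(G, p) = p*(-5 + G)
y(l, J) = 187/3 - 242*l/3 (y(l, J) = -(242*l - 187)/3 = -(-187 + 242*l)/3 = 187/3 - 242*l/3)
y(-246, B(-4, -10))/(-35334) = (187/3 - 242/3*(-246))/(-35334) = (187/3 + 19844)*(-1/35334) = (59719/3)*(-1/35334) = -59719/106002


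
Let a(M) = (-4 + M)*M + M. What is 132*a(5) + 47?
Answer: 1367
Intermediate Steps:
a(M) = M + M*(-4 + M) (a(M) = M*(-4 + M) + M = M + M*(-4 + M))
132*a(5) + 47 = 132*(5*(-3 + 5)) + 47 = 132*(5*2) + 47 = 132*10 + 47 = 1320 + 47 = 1367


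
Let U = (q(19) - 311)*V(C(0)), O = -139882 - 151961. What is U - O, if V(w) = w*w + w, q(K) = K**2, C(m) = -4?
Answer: 292443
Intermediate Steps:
V(w) = w + w**2 (V(w) = w**2 + w = w + w**2)
O = -291843
U = 600 (U = (19**2 - 311)*(-4*(1 - 4)) = (361 - 311)*(-4*(-3)) = 50*12 = 600)
U - O = 600 - 1*(-291843) = 600 + 291843 = 292443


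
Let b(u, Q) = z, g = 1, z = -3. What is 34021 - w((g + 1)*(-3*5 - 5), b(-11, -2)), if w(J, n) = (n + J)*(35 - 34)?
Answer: 34064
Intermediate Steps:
b(u, Q) = -3
w(J, n) = J + n (w(J, n) = (J + n)*1 = J + n)
34021 - w((g + 1)*(-3*5 - 5), b(-11, -2)) = 34021 - ((1 + 1)*(-3*5 - 5) - 3) = 34021 - (2*(-15 - 5) - 3) = 34021 - (2*(-20) - 3) = 34021 - (-40 - 3) = 34021 - 1*(-43) = 34021 + 43 = 34064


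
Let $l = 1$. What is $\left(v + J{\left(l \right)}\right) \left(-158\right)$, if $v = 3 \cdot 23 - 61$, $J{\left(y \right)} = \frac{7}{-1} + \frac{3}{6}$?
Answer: $-237$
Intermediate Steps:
$J{\left(y \right)} = - \frac{13}{2}$ ($J{\left(y \right)} = 7 \left(-1\right) + 3 \cdot \frac{1}{6} = -7 + \frac{1}{2} = - \frac{13}{2}$)
$v = 8$ ($v = 69 - 61 = 8$)
$\left(v + J{\left(l \right)}\right) \left(-158\right) = \left(8 - \frac{13}{2}\right) \left(-158\right) = \frac{3}{2} \left(-158\right) = -237$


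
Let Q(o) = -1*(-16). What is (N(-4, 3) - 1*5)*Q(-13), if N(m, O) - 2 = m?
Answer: -112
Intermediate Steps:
N(m, O) = 2 + m
Q(o) = 16
(N(-4, 3) - 1*5)*Q(-13) = ((2 - 4) - 1*5)*16 = (-2 - 5)*16 = -7*16 = -112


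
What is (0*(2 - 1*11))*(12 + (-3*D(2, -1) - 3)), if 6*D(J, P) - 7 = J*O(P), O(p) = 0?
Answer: 0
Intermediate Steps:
D(J, P) = 7/6 (D(J, P) = 7/6 + (J*0)/6 = 7/6 + (⅙)*0 = 7/6 + 0 = 7/6)
(0*(2 - 1*11))*(12 + (-3*D(2, -1) - 3)) = (0*(2 - 1*11))*(12 + (-3*7/6 - 3)) = (0*(2 - 11))*(12 + (-7/2 - 3)) = (0*(-9))*(12 - 13/2) = 0*(11/2) = 0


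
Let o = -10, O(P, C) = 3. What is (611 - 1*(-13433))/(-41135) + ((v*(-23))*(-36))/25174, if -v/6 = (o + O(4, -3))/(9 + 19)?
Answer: -151226993/517766245 ≈ -0.29208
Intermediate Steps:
v = 3/2 (v = -6*(-10 + 3)/(9 + 19) = -(-42)/28 = -6*(-1/4) = 3/2 ≈ 1.5000)
(611 - 1*(-13433))/(-41135) + ((v*(-23))*(-36))/25174 = (611 - 1*(-13433))/(-41135) + (((3/2)*(-23))*(-36))/25174 = (611 + 13433)*(-1/41135) - 69/2*(-36)*(1/25174) = 14044*(-1/41135) + 1242*(1/25174) = -14044/41135 + 621/12587 = -151226993/517766245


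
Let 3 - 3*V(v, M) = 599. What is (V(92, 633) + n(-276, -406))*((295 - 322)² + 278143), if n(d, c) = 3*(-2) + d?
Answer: -402133424/3 ≈ -1.3404e+8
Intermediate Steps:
n(d, c) = -6 + d
V(v, M) = -596/3 (V(v, M) = 1 - ⅓*599 = 1 - 599/3 = -596/3)
(V(92, 633) + n(-276, -406))*((295 - 322)² + 278143) = (-596/3 + (-6 - 276))*((295 - 322)² + 278143) = (-596/3 - 282)*((-27)² + 278143) = -1442*(729 + 278143)/3 = -1442/3*278872 = -402133424/3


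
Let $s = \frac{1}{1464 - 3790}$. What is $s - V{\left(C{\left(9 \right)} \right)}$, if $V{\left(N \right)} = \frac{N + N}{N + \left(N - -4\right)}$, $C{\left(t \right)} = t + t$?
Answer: $- \frac{5236}{5815} \approx -0.90043$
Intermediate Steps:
$C{\left(t \right)} = 2 t$
$V{\left(N \right)} = \frac{2 N}{4 + 2 N}$ ($V{\left(N \right)} = \frac{2 N}{N + \left(N + 4\right)} = \frac{2 N}{N + \left(4 + N\right)} = \frac{2 N}{4 + 2 N}$)
$s = - \frac{1}{2326}$ ($s = \frac{1}{-2326} = - \frac{1}{2326} \approx -0.00042992$)
$s - V{\left(C{\left(9 \right)} \right)} = - \frac{1}{2326} - \frac{2 \cdot 9}{2 + 2 \cdot 9} = - \frac{1}{2326} - \frac{18}{2 + 18} = - \frac{1}{2326} - \frac{18}{20} = - \frac{1}{2326} - 18 \cdot \frac{1}{20} = - \frac{1}{2326} - \frac{9}{10} = - \frac{5236}{5815}$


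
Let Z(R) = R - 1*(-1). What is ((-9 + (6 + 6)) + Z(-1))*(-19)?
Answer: -57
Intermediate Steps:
Z(R) = 1 + R (Z(R) = R + 1 = 1 + R)
((-9 + (6 + 6)) + Z(-1))*(-19) = ((-9 + (6 + 6)) + (1 - 1))*(-19) = ((-9 + 12) + 0)*(-19) = (3 + 0)*(-19) = 3*(-19) = -57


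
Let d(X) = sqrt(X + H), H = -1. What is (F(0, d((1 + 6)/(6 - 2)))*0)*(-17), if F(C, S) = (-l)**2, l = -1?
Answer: 0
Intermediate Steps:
d(X) = sqrt(-1 + X) (d(X) = sqrt(X - 1) = sqrt(-1 + X))
F(C, S) = 1 (F(C, S) = (-1*(-1))**2 = 1**2 = 1)
(F(0, d((1 + 6)/(6 - 2)))*0)*(-17) = (1*0)*(-17) = 0*(-17) = 0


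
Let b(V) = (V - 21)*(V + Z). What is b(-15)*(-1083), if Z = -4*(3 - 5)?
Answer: -272916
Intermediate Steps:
Z = 8 (Z = -4*(-2) = 8)
b(V) = (-21 + V)*(8 + V) (b(V) = (V - 21)*(V + 8) = (-21 + V)*(8 + V))
b(-15)*(-1083) = (-168 + (-15)² - 13*(-15))*(-1083) = (-168 + 225 + 195)*(-1083) = 252*(-1083) = -272916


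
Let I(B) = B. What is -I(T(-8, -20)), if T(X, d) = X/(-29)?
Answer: -8/29 ≈ -0.27586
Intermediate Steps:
T(X, d) = -X/29 (T(X, d) = X*(-1/29) = -X/29)
-I(T(-8, -20)) = -(-1)*(-8)/29 = -1*8/29 = -8/29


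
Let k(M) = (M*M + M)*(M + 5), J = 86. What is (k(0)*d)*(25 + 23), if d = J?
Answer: 0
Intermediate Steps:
k(M) = (5 + M)*(M + M²) (k(M) = (M² + M)*(5 + M) = (M + M²)*(5 + M) = (5 + M)*(M + M²))
d = 86
(k(0)*d)*(25 + 23) = ((0*(5 + 0² + 6*0))*86)*(25 + 23) = ((0*(5 + 0 + 0))*86)*48 = ((0*5)*86)*48 = (0*86)*48 = 0*48 = 0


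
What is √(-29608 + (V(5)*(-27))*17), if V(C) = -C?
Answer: I*√27313 ≈ 165.27*I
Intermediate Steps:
√(-29608 + (V(5)*(-27))*17) = √(-29608 + (-1*5*(-27))*17) = √(-29608 - 5*(-27)*17) = √(-29608 + 135*17) = √(-29608 + 2295) = √(-27313) = I*√27313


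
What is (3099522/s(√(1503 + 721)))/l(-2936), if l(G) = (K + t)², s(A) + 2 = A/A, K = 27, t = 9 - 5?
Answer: -3099522/961 ≈ -3225.3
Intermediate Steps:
t = 4
s(A) = -1 (s(A) = -2 + A/A = -2 + 1 = -1)
l(G) = 961 (l(G) = (27 + 4)² = 31² = 961)
(3099522/s(√(1503 + 721)))/l(-2936) = (3099522/(-1))/961 = (3099522*(-1))*(1/961) = -3099522*1/961 = -3099522/961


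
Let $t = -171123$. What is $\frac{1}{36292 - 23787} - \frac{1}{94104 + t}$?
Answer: $\frac{89524}{963122595} \approx 9.2952 \cdot 10^{-5}$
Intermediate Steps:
$\frac{1}{36292 - 23787} - \frac{1}{94104 + t} = \frac{1}{36292 - 23787} - \frac{1}{94104 - 171123} = \frac{1}{12505} - \frac{1}{-77019} = \frac{1}{12505} - - \frac{1}{77019} = \frac{1}{12505} + \frac{1}{77019} = \frac{89524}{963122595}$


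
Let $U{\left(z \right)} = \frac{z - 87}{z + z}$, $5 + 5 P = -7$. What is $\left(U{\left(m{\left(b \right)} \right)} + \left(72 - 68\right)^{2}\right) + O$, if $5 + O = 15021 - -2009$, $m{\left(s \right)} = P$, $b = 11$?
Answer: $\frac{136477}{8} \approx 17060.0$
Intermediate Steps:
$P = - \frac{12}{5}$ ($P = -1 + \frac{1}{5} \left(-7\right) = -1 - \frac{7}{5} = - \frac{12}{5} \approx -2.4$)
$m{\left(s \right)} = - \frac{12}{5}$
$U{\left(z \right)} = \frac{-87 + z}{2 z}$
$O = 17025$ ($O = -5 + \left(15021 - -2009\right) = -5 + \left(15021 + \left(-6463 + 8472\right)\right) = -5 + \left(15021 + 2009\right) = -5 + 17030 = 17025$)
$\left(U{\left(m{\left(b \right)} \right)} + \left(72 - 68\right)^{2}\right) + O = \left(\frac{-87 - \frac{12}{5}}{2 \left(- \frac{12}{5}\right)} + \left(72 - 68\right)^{2}\right) + 17025 = \left(\frac{1}{2} \left(- \frac{5}{12}\right) \left(- \frac{447}{5}\right) + 4^{2}\right) + 17025 = \left(\frac{149}{8} + 16\right) + 17025 = \frac{277}{8} + 17025 = \frac{136477}{8}$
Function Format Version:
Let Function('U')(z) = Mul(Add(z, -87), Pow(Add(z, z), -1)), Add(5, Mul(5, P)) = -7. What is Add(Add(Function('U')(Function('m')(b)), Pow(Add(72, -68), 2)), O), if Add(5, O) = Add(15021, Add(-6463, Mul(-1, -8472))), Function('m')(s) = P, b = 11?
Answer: Rational(136477, 8) ≈ 17060.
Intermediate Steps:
P = Rational(-12, 5) (P = Add(-1, Mul(Rational(1, 5), -7)) = Add(-1, Rational(-7, 5)) = Rational(-12, 5) ≈ -2.4000)
Function('m')(s) = Rational(-12, 5)
Function('U')(z) = Mul(Rational(1, 2), Pow(z, -1), Add(-87, z)) (Function('U')(z) = Mul(Add(-87, z), Pow(Mul(2, z), -1)) = Mul(Add(-87, z), Mul(Rational(1, 2), Pow(z, -1))) = Mul(Rational(1, 2), Pow(z, -1), Add(-87, z)))
O = 17025 (O = Add(-5, Add(15021, Add(-6463, Mul(-1, -8472)))) = Add(-5, Add(15021, Add(-6463, 8472))) = Add(-5, Add(15021, 2009)) = Add(-5, 17030) = 17025)
Add(Add(Function('U')(Function('m')(b)), Pow(Add(72, -68), 2)), O) = Add(Add(Mul(Rational(1, 2), Pow(Rational(-12, 5), -1), Add(-87, Rational(-12, 5))), Pow(Add(72, -68), 2)), 17025) = Add(Add(Mul(Rational(1, 2), Rational(-5, 12), Rational(-447, 5)), Pow(4, 2)), 17025) = Add(Add(Rational(149, 8), 16), 17025) = Add(Rational(277, 8), 17025) = Rational(136477, 8)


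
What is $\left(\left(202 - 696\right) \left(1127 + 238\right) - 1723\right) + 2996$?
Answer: $-673037$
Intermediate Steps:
$\left(\left(202 - 696\right) \left(1127 + 238\right) - 1723\right) + 2996 = \left(\left(-494\right) 1365 - 1723\right) + 2996 = \left(-674310 - 1723\right) + 2996 = -676033 + 2996 = -673037$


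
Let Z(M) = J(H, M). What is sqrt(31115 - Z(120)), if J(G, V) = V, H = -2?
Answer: sqrt(30995) ≈ 176.05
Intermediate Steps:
Z(M) = M
sqrt(31115 - Z(120)) = sqrt(31115 - 1*120) = sqrt(31115 - 120) = sqrt(30995)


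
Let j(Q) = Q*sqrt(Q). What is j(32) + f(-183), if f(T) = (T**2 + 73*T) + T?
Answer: 19947 + 128*sqrt(2) ≈ 20128.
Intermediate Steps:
j(Q) = Q**(3/2)
f(T) = T**2 + 74*T
j(32) + f(-183) = 32**(3/2) - 183*(74 - 183) = 128*sqrt(2) - 183*(-109) = 128*sqrt(2) + 19947 = 19947 + 128*sqrt(2)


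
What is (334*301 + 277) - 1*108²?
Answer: 89147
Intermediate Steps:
(334*301 + 277) - 1*108² = (100534 + 277) - 1*11664 = 100811 - 11664 = 89147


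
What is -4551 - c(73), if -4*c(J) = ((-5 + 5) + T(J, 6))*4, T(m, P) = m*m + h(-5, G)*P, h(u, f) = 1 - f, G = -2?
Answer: 796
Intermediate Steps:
T(m, P) = m² + 3*P (T(m, P) = m*m + (1 - 1*(-2))*P = m² + (1 + 2)*P = m² + 3*P)
c(J) = -18 - J² (c(J) = -((-5 + 5) + (J² + 3*6))*4/4 = -(0 + (J² + 18))*4/4 = -(0 + (18 + J²))*4/4 = -(18 + J²)*4/4 = -(72 + 4*J²)/4 = -18 - J²)
-4551 - c(73) = -4551 - (-18 - 1*73²) = -4551 - (-18 - 1*5329) = -4551 - (-18 - 5329) = -4551 - 1*(-5347) = -4551 + 5347 = 796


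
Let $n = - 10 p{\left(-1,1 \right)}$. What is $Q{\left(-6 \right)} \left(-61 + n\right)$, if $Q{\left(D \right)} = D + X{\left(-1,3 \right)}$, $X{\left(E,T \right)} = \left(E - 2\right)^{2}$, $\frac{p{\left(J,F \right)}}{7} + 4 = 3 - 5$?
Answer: $1077$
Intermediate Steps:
$p{\left(J,F \right)} = -42$ ($p{\left(J,F \right)} = -28 + 7 \left(3 - 5\right) = -28 + 7 \left(-2\right) = -28 - 14 = -42$)
$X{\left(E,T \right)} = \left(-2 + E\right)^{2}$
$Q{\left(D \right)} = 9 + D$ ($Q{\left(D \right)} = D + \left(-2 - 1\right)^{2} = D + \left(-3\right)^{2} = D + 9 = 9 + D$)
$n = 420$ ($n = \left(-10\right) \left(-42\right) = 420$)
$Q{\left(-6 \right)} \left(-61 + n\right) = \left(9 - 6\right) \left(-61 + 420\right) = 3 \cdot 359 = 1077$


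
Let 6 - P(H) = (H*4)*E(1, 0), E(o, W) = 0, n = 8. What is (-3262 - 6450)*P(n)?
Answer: -58272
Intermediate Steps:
P(H) = 6 (P(H) = 6 - H*4*0 = 6 - 4*H*0 = 6 - 1*0 = 6 + 0 = 6)
(-3262 - 6450)*P(n) = (-3262 - 6450)*6 = -9712*6 = -58272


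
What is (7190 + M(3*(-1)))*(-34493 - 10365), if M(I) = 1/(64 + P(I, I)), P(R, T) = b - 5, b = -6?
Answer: -17094082918/53 ≈ -3.2253e+8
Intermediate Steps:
P(R, T) = -11 (P(R, T) = -6 - 5 = -11)
M(I) = 1/53 (M(I) = 1/(64 - 11) = 1/53)
(7190 + M(3*(-1)))*(-34493 - 10365) = (7190 + 1/53)*(-34493 - 10365) = (381071/53)*(-44858) = -17094082918/53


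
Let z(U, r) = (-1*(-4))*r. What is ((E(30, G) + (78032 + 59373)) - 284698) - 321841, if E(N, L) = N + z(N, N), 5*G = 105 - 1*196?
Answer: -468984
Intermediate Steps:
z(U, r) = 4*r
G = -91/5 (G = (105 - 1*196)/5 = (105 - 196)/5 = (⅕)*(-91) = -91/5 ≈ -18.200)
E(N, L) = 5*N (E(N, L) = N + 4*N = 5*N)
((E(30, G) + (78032 + 59373)) - 284698) - 321841 = ((5*30 + (78032 + 59373)) - 284698) - 321841 = ((150 + 137405) - 284698) - 321841 = (137555 - 284698) - 321841 = -147143 - 321841 = -468984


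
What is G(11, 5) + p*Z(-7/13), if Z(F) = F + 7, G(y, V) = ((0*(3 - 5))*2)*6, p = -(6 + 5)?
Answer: -924/13 ≈ -71.077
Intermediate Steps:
p = -11 (p = -1*11 = -11)
G(y, V) = 0 (G(y, V) = ((0*(-2))*2)*6 = (0*2)*6 = 0*6 = 0)
Z(F) = 7 + F
G(11, 5) + p*Z(-7/13) = 0 - 11*(7 - 7/13) = 0 - 11*84/13 = 0 - 924/13 = -924/13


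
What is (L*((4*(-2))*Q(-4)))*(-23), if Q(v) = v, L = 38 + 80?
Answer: -86848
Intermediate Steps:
L = 118
(L*((4*(-2))*Q(-4)))*(-23) = (118*((4*(-2))*(-4)))*(-23) = (118*(-8*(-4)))*(-23) = (118*32)*(-23) = 3776*(-23) = -86848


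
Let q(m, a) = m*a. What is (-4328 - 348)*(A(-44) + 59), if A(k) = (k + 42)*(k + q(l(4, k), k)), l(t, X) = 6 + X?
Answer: 14949172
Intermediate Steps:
q(m, a) = a*m
A(k) = (42 + k)*(k + k*(6 + k)) (A(k) = (k + 42)*(k + k*(6 + k)) = (42 + k)*(k + k*(6 + k)))
(-4328 - 348)*(A(-44) + 59) = (-4328 - 348)*(-44*(294 + (-44)**2 + 49*(-44)) + 59) = -4676*(-44*(294 + 1936 - 2156) + 59) = -4676*(-44*74 + 59) = -4676*(-3256 + 59) = -4676*(-3197) = 14949172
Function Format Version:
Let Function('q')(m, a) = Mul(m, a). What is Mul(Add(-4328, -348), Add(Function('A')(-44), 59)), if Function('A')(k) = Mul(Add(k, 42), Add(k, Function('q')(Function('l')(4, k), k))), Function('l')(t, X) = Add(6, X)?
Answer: 14949172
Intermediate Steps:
Function('q')(m, a) = Mul(a, m)
Function('A')(k) = Mul(Add(42, k), Add(k, Mul(k, Add(6, k)))) (Function('A')(k) = Mul(Add(k, 42), Add(k, Mul(k, Add(6, k)))) = Mul(Add(42, k), Add(k, Mul(k, Add(6, k)))))
Mul(Add(-4328, -348), Add(Function('A')(-44), 59)) = Mul(Add(-4328, -348), Add(Mul(-44, Add(294, Pow(-44, 2), Mul(49, -44))), 59)) = Mul(-4676, Add(Mul(-44, Add(294, 1936, -2156)), 59)) = Mul(-4676, Add(Mul(-44, 74), 59)) = Mul(-4676, Add(-3256, 59)) = Mul(-4676, -3197) = 14949172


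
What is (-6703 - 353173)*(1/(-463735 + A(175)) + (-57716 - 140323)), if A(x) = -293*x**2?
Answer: 168140033722846229/2359215 ≈ 7.1269e+10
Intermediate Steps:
(-6703 - 353173)*(1/(-463735 + A(175)) + (-57716 - 140323)) = (-6703 - 353173)*(1/(-463735 - 293*175**2) + (-57716 - 140323)) = -359876*(1/(-463735 - 293*30625) - 198039) = -359876*(1/(-463735 - 8973125) - 198039) = -359876*(1/(-9436860) - 198039) = -359876*(-1/9436860 - 198039) = -359876*(-1868866317541/9436860) = 168140033722846229/2359215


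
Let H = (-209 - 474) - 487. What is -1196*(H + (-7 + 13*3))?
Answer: 1361048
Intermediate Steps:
H = -1170 (H = -683 - 487 = -1170)
-1196*(H + (-7 + 13*3)) = -1196*(-1170 + (-7 + 13*3)) = -1196*(-1170 + (-7 + 39)) = -1196*(-1170 + 32) = -1196*(-1138) = 1361048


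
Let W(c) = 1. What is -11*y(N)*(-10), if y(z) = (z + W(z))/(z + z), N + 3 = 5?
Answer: 165/2 ≈ 82.500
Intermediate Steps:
N = 2 (N = -3 + 5 = 2)
y(z) = (1 + z)/(2*z) (y(z) = (z + 1)/(z + z) = (1 + z)/((2*z)) = (1 + z)*(1/(2*z)) = (1 + z)/(2*z))
-11*y(N)*(-10) = -11*(1 + 2)/(2*2)*(-10) = -11*3/(2*2)*(-10) = -11*3/4*(-10) = -33/4*(-10) = 165/2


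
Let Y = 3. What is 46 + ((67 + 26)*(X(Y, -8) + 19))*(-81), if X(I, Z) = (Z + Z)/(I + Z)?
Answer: -835933/5 ≈ -1.6719e+5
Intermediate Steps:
X(I, Z) = 2*Z/(I + Z) (X(I, Z) = (2*Z)/(I + Z) = 2*Z/(I + Z))
46 + ((67 + 26)*(X(Y, -8) + 19))*(-81) = 46 + ((67 + 26)*(2*(-8)/(3 - 8) + 19))*(-81) = 46 + (93*(2*(-8)/(-5) + 19))*(-81) = 46 + (93*(2*(-8)*(-⅕) + 19))*(-81) = 46 + (93*(16/5 + 19))*(-81) = 46 + (93*(111/5))*(-81) = 46 + (10323/5)*(-81) = 46 - 836163/5 = -835933/5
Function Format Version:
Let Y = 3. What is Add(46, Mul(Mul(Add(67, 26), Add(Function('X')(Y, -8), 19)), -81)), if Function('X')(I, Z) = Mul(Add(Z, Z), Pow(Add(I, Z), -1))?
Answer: Rational(-835933, 5) ≈ -1.6719e+5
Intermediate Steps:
Function('X')(I, Z) = Mul(2, Z, Pow(Add(I, Z), -1)) (Function('X')(I, Z) = Mul(Mul(2, Z), Pow(Add(I, Z), -1)) = Mul(2, Z, Pow(Add(I, Z), -1)))
Add(46, Mul(Mul(Add(67, 26), Add(Function('X')(Y, -8), 19)), -81)) = Add(46, Mul(Mul(Add(67, 26), Add(Mul(2, -8, Pow(Add(3, -8), -1)), 19)), -81)) = Add(46, Mul(Mul(93, Add(Mul(2, -8, Pow(-5, -1)), 19)), -81)) = Add(46, Mul(Mul(93, Add(Mul(2, -8, Rational(-1, 5)), 19)), -81)) = Add(46, Mul(Mul(93, Add(Rational(16, 5), 19)), -81)) = Add(46, Mul(Mul(93, Rational(111, 5)), -81)) = Add(46, Mul(Rational(10323, 5), -81)) = Add(46, Rational(-836163, 5)) = Rational(-835933, 5)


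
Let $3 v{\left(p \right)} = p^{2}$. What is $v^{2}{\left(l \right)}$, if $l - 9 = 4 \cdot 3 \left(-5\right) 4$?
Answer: $316377369$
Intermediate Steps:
$l = -231$ ($l = 9 + 4 \cdot 3 \left(-5\right) 4 = 9 + 12 \left(-5\right) 4 = 9 - 240 = -231$)
$v{\left(p \right)} = \frac{p^{2}}{3}$
$v^{2}{\left(l \right)} = \left(\frac{\left(-231\right)^{2}}{3}\right)^{2} = \left(\frac{1}{3} \cdot 53361\right)^{2} = 17787^{2} = 316377369$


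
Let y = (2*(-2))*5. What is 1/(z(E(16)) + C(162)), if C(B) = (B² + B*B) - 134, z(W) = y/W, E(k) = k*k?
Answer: 64/3350651 ≈ 1.9101e-5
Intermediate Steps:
E(k) = k²
y = -20 (y = -4*5 = -20)
z(W) = -20/W
C(B) = -134 + 2*B² (C(B) = (B² + B²) - 134 = 2*B² - 134 = -134 + 2*B²)
1/(z(E(16)) + C(162)) = 1/(-20/(16²) + (-134 + 2*162²)) = 1/(-20/256 + (-134 + 2*26244)) = 1/(-20*1/256 + (-134 + 52488)) = 1/(-5/64 + 52354) = 1/(3350651/64) = 64/3350651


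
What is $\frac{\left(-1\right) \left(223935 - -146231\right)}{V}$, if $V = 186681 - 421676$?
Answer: $\frac{370166}{234995} \approx 1.5752$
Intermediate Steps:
$V = -234995$ ($V = 186681 - 421676 = -234995$)
$\frac{\left(-1\right) \left(223935 - -146231\right)}{V} = \frac{\left(-1\right) \left(223935 - -146231\right)}{-234995} = - (223935 + 146231) \left(- \frac{1}{234995}\right) = \left(-1\right) 370166 \left(- \frac{1}{234995}\right) = \left(-370166\right) \left(- \frac{1}{234995}\right) = \frac{370166}{234995}$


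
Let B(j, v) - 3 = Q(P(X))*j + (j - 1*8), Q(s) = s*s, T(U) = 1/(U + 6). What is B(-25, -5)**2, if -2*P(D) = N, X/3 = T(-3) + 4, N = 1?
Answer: 21025/16 ≈ 1314.1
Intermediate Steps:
T(U) = 1/(6 + U)
X = 13 (X = 3*(1/(6 - 3) + 4) = 3*(1/3 + 4) = 3*(13/3) = 13)
P(D) = -1/2 (P(D) = -1/2*1 = -1/2)
Q(s) = s**2
B(j, v) = -5 + 5*j/4 (B(j, v) = 3 + ((-1/2)**2*j + (j - 1*8)) = 3 + (j/4 + (j - 8)) = 3 + (j/4 + (-8 + j)) = 3 + (-8 + 5*j/4) = -5 + 5*j/4)
B(-25, -5)**2 = (-5 + (5/4)*(-25))**2 = (-5 - 125/4)**2 = (-145/4)**2 = 21025/16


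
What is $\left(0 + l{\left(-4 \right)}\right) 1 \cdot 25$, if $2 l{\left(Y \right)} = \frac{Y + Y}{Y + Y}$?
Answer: $\frac{25}{2} \approx 12.5$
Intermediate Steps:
$l{\left(Y \right)} = \frac{1}{2}$ ($l{\left(Y \right)} = \frac{\left(Y + Y\right) \frac{1}{Y + Y}}{2} = \frac{2 Y \frac{1}{2 Y}}{2} = \frac{1}{2} \cdot 1 = \frac{1}{2}$)
$\left(0 + l{\left(-4 \right)}\right) 1 \cdot 25 = \left(0 + \frac{1}{2}\right) 1 \cdot 25 = \frac{1}{2} \cdot 1 \cdot 25 = \frac{1}{2} \cdot 25 = \frac{25}{2}$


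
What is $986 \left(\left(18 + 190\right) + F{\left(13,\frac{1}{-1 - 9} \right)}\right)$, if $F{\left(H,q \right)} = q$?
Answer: $\frac{1024947}{5} \approx 2.0499 \cdot 10^{5}$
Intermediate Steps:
$986 \left(\left(18 + 190\right) + F{\left(13,\frac{1}{-1 - 9} \right)}\right) = 986 \left(\left(18 + 190\right) + \frac{1}{-1 - 9}\right) = 986 \left(208 + \frac{1}{-10}\right) = 986 \left(208 - \frac{1}{10}\right) = 986 \cdot \frac{2079}{10} = \frac{1024947}{5}$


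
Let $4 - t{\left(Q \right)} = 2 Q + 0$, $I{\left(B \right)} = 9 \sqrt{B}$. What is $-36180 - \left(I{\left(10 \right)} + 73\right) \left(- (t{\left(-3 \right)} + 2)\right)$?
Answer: $-35304 + 108 \sqrt{10} \approx -34963.0$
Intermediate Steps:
$t{\left(Q \right)} = 4 - 2 Q$ ($t{\left(Q \right)} = 4 - \left(2 Q + 0\right) = 4 - 2 Q$)
$-36180 - \left(I{\left(10 \right)} + 73\right) \left(- (t{\left(-3 \right)} + 2)\right) = -36180 - \left(9 \sqrt{10} + 73\right) \left(- (\left(4 - -6\right) + 2)\right) = -36180 - \left(73 + 9 \sqrt{10}\right) \left(- (\left(4 + 6\right) + 2)\right) = -36180 - \left(73 + 9 \sqrt{10}\right) \left(- (10 + 2)\right) = -36180 - \left(73 + 9 \sqrt{10}\right) \left(\left(-1\right) 12\right) = -36180 - \left(73 + 9 \sqrt{10}\right) \left(-12\right) = -36180 - \left(-876 - 108 \sqrt{10}\right) = -36180 + \left(876 + 108 \sqrt{10}\right) = -35304 + 108 \sqrt{10}$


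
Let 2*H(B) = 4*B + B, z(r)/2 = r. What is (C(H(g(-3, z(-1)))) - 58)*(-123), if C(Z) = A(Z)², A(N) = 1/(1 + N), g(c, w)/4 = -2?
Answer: 2575251/361 ≈ 7133.7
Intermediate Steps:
z(r) = 2*r
g(c, w) = -8 (g(c, w) = 4*(-2) = -8)
H(B) = 5*B/2 (H(B) = (4*B + B)/2 = (5*B)/2 = 5*B/2)
C(Z) = (1 + Z)⁻² (C(Z) = (1/(1 + Z))² = (1 + Z)⁻²)
(C(H(g(-3, z(-1)))) - 58)*(-123) = ((1 + (5/2)*(-8))⁻² - 58)*(-123) = ((1 - 20)⁻² - 58)*(-123) = ((-19)⁻² - 58)*(-123) = (1/361 - 58)*(-123) = -20937/361*(-123) = 2575251/361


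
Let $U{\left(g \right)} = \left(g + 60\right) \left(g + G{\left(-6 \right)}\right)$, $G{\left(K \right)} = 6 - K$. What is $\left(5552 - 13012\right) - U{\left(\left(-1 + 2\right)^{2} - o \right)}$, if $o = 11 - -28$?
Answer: $-6888$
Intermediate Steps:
$o = 39$ ($o = 11 + 28 = 39$)
$U{\left(g \right)} = \left(12 + g\right) \left(60 + g\right)$ ($U{\left(g \right)} = \left(g + 60\right) \left(g + \left(6 - -6\right)\right) = \left(60 + g\right) \left(g + \left(6 + 6\right)\right) = \left(60 + g\right) \left(g + 12\right) = \left(60 + g\right) \left(12 + g\right) = \left(12 + g\right) \left(60 + g\right)$)
$\left(5552 - 13012\right) - U{\left(\left(-1 + 2\right)^{2} - o \right)} = \left(5552 - 13012\right) - \left(720 + \left(\left(-1 + 2\right)^{2} - 39\right)^{2} + 72 \left(\left(-1 + 2\right)^{2} - 39\right)\right) = \left(5552 - 13012\right) - \left(720 + \left(1^{2} - 39\right)^{2} + 72 \left(1^{2} - 39\right)\right) = -7460 - \left(720 + \left(1 - 39\right)^{2} + 72 \left(1 - 39\right)\right) = -7460 - \left(720 + \left(-38\right)^{2} + 72 \left(-38\right)\right) = -7460 - \left(720 + 1444 - 2736\right) = -7460 - -572 = -7460 + 572 = -6888$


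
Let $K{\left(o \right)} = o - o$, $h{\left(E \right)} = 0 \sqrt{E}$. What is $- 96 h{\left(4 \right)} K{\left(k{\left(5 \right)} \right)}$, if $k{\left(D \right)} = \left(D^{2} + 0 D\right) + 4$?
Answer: $0$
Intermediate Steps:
$k{\left(D \right)} = 4 + D^{2}$ ($k{\left(D \right)} = \left(D^{2} + 0\right) + 4 = D^{2} + 4 = 4 + D^{2}$)
$h{\left(E \right)} = 0$
$K{\left(o \right)} = 0$
$- 96 h{\left(4 \right)} K{\left(k{\left(5 \right)} \right)} = \left(-96\right) 0 \cdot 0 = 0 \cdot 0 = 0$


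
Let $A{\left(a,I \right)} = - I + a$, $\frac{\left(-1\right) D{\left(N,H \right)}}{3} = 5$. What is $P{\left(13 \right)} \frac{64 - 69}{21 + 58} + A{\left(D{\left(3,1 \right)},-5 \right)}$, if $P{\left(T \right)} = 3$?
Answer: $- \frac{805}{79} \approx -10.19$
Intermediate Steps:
$D{\left(N,H \right)} = -15$ ($D{\left(N,H \right)} = \left(-3\right) 5 = -15$)
$A{\left(a,I \right)} = a - I$
$P{\left(13 \right)} \frac{64 - 69}{21 + 58} + A{\left(D{\left(3,1 \right)},-5 \right)} = 3 \frac{64 - 69}{21 + 58} - 10 = 3 \left(- \frac{5}{79}\right) + \left(-15 + 5\right) = 3 \left(\left(-5\right) \frac{1}{79}\right) - 10 = 3 \left(- \frac{5}{79}\right) - 10 = - \frac{15}{79} - 10 = - \frac{805}{79}$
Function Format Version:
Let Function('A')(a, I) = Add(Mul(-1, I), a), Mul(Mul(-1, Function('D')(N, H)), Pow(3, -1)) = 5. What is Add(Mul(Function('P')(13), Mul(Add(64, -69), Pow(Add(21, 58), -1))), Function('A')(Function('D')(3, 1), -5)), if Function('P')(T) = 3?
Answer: Rational(-805, 79) ≈ -10.190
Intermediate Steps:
Function('D')(N, H) = -15 (Function('D')(N, H) = Mul(-3, 5) = -15)
Function('A')(a, I) = Add(a, Mul(-1, I))
Add(Mul(Function('P')(13), Mul(Add(64, -69), Pow(Add(21, 58), -1))), Function('A')(Function('D')(3, 1), -5)) = Add(Mul(3, Mul(Add(64, -69), Pow(Add(21, 58), -1))), Add(-15, Mul(-1, -5))) = Add(Mul(3, Mul(-5, Pow(79, -1))), Add(-15, 5)) = Add(Mul(3, Mul(-5, Rational(1, 79))), -10) = Add(Mul(3, Rational(-5, 79)), -10) = Add(Rational(-15, 79), -10) = Rational(-805, 79)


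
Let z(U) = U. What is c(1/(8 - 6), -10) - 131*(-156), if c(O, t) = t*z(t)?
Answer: 20536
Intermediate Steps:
c(O, t) = t² (c(O, t) = t*t = t²)
c(1/(8 - 6), -10) - 131*(-156) = (-10)² - 131*(-156) = 100 + 20436 = 20536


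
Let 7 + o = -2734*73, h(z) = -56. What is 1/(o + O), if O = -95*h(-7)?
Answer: -1/194269 ≈ -5.1475e-6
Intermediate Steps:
O = 5320 (O = -95*(-56) = 5320)
o = -199589 (o = -7 - 2734*73 = -7 - 199582 = -199589)
1/(o + O) = 1/(-199589 + 5320) = 1/(-194269) = -1/194269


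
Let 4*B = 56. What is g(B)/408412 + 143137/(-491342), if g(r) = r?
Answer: -7306498707/25083746113 ≈ -0.29128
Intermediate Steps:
B = 14 (B = (1/4)*56 = 14)
g(B)/408412 + 143137/(-491342) = 14/408412 + 143137/(-491342) = 14*(1/408412) + 143137*(-1/491342) = 7/204206 - 143137/491342 = -7306498707/25083746113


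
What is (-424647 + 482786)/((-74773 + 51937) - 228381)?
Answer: -58139/251217 ≈ -0.23143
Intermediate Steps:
(-424647 + 482786)/((-74773 + 51937) - 228381) = 58139/(-22836 - 228381) = 58139/(-251217) = 58139*(-1/251217) = -58139/251217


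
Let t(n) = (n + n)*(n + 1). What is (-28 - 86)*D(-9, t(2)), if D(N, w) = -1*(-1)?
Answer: -114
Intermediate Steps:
t(n) = 2*n*(1 + n) (t(n) = (2*n)*(1 + n) = 2*n*(1 + n))
D(N, w) = 1
(-28 - 86)*D(-9, t(2)) = (-28 - 86)*1 = -114*1 = -114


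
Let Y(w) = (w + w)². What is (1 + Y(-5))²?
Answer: 10201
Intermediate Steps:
Y(w) = 4*w² (Y(w) = (2*w)² = 4*w²)
(1 + Y(-5))² = (1 + 4*(-5)²)² = (1 + 4*25)² = (1 + 100)² = 101² = 10201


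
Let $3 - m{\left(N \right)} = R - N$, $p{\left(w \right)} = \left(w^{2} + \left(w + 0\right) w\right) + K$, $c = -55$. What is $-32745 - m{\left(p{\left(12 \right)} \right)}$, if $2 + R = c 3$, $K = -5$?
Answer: $-33198$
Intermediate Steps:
$p{\left(w \right)} = -5 + 2 w^{2}$ ($p{\left(w \right)} = \left(w^{2} + \left(w + 0\right) w\right) - 5 = \left(w^{2} + w w\right) - 5 = \left(w^{2} + w^{2}\right) - 5 = 2 w^{2} - 5 = -5 + 2 w^{2}$)
$R = -167$ ($R = -2 - 165 = -167$)
$m{\left(N \right)} = 170 + N$ ($m{\left(N \right)} = 3 - \left(-167 - N\right) = 3 + \left(167 + N\right) = 170 + N$)
$-32745 - m{\left(p{\left(12 \right)} \right)} = -32745 - \left(170 - \left(5 - 2 \cdot 12^{2}\right)\right) = -32745 - \left(170 + \left(-5 + 2 \cdot 144\right)\right) = -32745 - \left(170 + \left(-5 + 288\right)\right) = -32745 - \left(170 + 283\right) = -32745 - 453 = -33198$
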